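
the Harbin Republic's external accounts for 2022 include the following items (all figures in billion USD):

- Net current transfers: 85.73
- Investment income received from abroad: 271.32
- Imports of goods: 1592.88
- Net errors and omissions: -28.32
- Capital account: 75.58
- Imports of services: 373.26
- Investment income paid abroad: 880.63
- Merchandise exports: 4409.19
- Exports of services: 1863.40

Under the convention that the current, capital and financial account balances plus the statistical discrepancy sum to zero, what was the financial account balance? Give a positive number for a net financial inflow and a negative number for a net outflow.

Goods balance = 4409.19 - 1592.88 = 2816.31
Services balance = 1863.40 - 373.26 = 1490.14
Trade balance (goods + services) = 2816.31 + 1490.14 = 4306.45
Net primary income = 271.32 - 880.63 = -609.31
Net secondary income = 85.73
Current account = 4306.45 + (-609.31) + 85.73 = 3782.87
Financial account = -(3782.87 + 75.58 + (-28.32)) = -3830.13

-3830.13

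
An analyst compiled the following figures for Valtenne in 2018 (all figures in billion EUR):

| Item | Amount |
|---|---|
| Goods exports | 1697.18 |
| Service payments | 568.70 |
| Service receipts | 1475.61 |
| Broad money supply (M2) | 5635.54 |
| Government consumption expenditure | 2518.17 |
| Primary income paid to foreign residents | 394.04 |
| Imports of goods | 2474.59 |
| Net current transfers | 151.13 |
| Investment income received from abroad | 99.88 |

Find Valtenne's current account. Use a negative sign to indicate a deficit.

Goods balance = 1697.18 - 2474.59 = -777.41
Services balance = 1475.61 - 568.70 = 906.91
Trade balance (goods + services) = -777.41 + 906.91 = 129.50
Net primary income = 99.88 - 394.04 = -294.16
Net secondary income = 151.13
Current account = 129.50 + (-294.16) + 151.13 = -13.53

-13.53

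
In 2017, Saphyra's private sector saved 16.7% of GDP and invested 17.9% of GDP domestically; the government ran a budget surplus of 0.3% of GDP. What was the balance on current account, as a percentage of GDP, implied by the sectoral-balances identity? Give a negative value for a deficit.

By the sectoral-balances identity, CA = (S_private - I) + (T - G).
Private balance = 16.7 - 17.9 = -1.2
Government balance (T - G) = 0.3
CA = -1.2 + 0.3 = -0.9

-0.9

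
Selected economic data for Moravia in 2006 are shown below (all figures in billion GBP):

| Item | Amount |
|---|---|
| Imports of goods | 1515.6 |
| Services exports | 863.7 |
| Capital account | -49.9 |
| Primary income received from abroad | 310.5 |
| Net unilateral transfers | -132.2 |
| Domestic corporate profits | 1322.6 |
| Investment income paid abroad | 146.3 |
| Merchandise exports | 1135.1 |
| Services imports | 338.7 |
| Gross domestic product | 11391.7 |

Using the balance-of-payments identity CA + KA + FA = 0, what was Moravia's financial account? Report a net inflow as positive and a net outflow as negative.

Goods balance = 1135.1 - 1515.6 = -380.5
Services balance = 863.7 - 338.7 = 525.0
Trade balance (goods + services) = -380.5 + 525.0 = 144.5
Net primary income = 310.5 - 146.3 = 164.2
Net secondary income = -132.2
Current account = 144.5 + 164.2 + (-132.2) = 176.5
Financial account = -(176.5 + (-49.9)) = -126.6

-126.6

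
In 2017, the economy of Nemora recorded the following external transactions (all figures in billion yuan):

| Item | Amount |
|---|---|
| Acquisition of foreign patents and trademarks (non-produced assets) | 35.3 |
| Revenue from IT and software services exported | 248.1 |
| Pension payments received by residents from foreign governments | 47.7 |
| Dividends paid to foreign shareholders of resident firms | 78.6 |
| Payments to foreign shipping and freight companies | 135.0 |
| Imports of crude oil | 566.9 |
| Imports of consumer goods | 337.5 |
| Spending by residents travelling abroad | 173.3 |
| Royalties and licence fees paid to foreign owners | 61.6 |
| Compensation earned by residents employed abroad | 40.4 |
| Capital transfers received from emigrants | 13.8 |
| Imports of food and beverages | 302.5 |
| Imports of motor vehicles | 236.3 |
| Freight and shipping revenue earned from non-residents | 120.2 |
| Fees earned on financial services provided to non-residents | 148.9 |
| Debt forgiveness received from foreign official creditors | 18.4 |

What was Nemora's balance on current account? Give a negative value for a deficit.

Goods: -302.5 - 566.9 - 236.3 - 337.5 = -1443.2
Services: -173.3 + 248.1 + 120.2 - 61.6 + 148.9 - 135.0 = 147.3
Primary income: 40.4 - 78.6 = -38.2
Secondary income: 47.7
Current account = (-1443.2) + 147.3 + (-38.2) + 47.7 = -1286.4
(Excluded from the current account — capital account: acquisition of foreign patents and trademarks (non-produced assets) 35.3, capital transfers received from emigrants 13.8, debt forgiveness received from foreign official creditors 18.4.)

-1286.4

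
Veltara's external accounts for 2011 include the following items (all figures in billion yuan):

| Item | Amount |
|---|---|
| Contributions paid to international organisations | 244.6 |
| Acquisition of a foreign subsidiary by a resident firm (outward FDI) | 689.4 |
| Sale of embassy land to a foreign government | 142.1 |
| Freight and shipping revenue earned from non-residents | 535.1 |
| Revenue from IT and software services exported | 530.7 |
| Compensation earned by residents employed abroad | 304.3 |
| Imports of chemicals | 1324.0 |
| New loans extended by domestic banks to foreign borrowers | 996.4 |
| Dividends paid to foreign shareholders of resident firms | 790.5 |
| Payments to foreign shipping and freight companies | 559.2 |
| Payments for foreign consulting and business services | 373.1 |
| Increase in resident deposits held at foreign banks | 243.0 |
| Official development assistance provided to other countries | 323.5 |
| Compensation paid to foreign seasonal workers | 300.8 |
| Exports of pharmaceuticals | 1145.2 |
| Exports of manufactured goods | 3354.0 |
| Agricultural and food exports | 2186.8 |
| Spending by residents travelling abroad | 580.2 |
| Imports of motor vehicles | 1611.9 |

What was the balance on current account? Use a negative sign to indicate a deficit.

Goods: -1324.0 + 3354.0 - 1611.9 + 2186.8 + 1145.2 = 3750.1
Services: -559.2 - 373.1 + 535.1 - 580.2 + 530.7 = -446.7
Primary income: -300.8 - 790.5 + 304.3 = -787.0
Secondary income: -244.6 - 323.5 = -568.1
Current account = 3750.1 + (-446.7) + (-787.0) + (-568.1) = 1948.3
(Excluded from the current account — financial account: acquisition of a foreign subsidiary by a resident firm (outward FDI) 689.4, new loans extended by domestic banks to foreign borrowers 996.4, increase in resident deposits held at foreign banks 243.0; capital account: sale of embassy land to a foreign government 142.1.)

1948.3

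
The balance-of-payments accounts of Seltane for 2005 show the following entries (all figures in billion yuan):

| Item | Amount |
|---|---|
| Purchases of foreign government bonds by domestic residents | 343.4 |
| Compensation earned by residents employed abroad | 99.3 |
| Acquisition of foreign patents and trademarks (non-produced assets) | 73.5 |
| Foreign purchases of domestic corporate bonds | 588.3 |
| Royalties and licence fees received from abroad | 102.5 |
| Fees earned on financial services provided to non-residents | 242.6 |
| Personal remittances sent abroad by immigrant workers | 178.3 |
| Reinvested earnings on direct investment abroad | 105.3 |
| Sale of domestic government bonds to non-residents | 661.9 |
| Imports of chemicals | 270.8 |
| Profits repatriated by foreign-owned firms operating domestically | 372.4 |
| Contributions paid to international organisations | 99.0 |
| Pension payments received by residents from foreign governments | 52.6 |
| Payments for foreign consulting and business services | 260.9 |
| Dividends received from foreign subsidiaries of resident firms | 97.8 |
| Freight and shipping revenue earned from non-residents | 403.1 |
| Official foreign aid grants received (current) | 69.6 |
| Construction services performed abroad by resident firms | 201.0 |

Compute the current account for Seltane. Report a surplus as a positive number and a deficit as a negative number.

192.4

Goods: -270.8
Services: 242.6 - 260.9 + 201.0 + 102.5 + 403.1 = 688.3
Primary income: 105.3 + 99.3 - 372.4 + 97.8 = -70.0
Secondary income: -99.0 + 69.6 - 178.3 + 52.6 = -155.1
Current account = (-270.8) + 688.3 + (-70.0) + (-155.1) = 192.4
(Excluded from the current account — financial account: purchases of foreign government bonds by domestic residents 343.4, foreign purchases of domestic corporate bonds 588.3, sale of domestic government bonds to non-residents 661.9; capital account: acquisition of foreign patents and trademarks (non-produced assets) 73.5.)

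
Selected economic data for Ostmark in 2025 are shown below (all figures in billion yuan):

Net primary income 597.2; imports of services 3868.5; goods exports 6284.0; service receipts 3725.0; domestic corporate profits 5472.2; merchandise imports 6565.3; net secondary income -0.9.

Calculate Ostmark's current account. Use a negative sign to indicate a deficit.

171.5

Goods balance = 6284.0 - 6565.3 = -281.3
Services balance = 3725.0 - 3868.5 = -143.5
Trade balance (goods + services) = -281.3 + (-143.5) = -424.8
Net primary income = 597.2
Net secondary income = -0.9
Current account = -424.8 + 597.2 + (-0.9) = 171.5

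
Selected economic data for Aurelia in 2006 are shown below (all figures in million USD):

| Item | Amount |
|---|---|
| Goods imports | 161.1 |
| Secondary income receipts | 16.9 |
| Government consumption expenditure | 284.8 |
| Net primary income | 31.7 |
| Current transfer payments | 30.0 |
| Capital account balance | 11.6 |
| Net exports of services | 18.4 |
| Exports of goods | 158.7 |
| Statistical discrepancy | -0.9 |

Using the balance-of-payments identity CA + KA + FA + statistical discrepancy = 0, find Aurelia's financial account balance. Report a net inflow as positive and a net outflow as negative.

-45.3

Goods balance = 158.7 - 161.1 = -2.4
Services balance = 18.4
Trade balance (goods + services) = -2.4 + 18.4 = 16.0
Net primary income = 31.7
Net secondary income = 16.9 - 30.0 = -13.1
Current account = 16.0 + 31.7 + (-13.1) = 34.6
Financial account = -(34.6 + 11.6 + (-0.9)) = -45.3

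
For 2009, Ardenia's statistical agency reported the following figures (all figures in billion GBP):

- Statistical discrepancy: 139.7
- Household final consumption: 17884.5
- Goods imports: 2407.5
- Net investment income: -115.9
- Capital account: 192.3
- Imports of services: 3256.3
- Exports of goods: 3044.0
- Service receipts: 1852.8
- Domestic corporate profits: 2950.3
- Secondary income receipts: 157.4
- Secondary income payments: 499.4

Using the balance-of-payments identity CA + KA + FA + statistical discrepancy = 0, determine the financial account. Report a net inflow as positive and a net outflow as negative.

892.9

Goods balance = 3044.0 - 2407.5 = 636.5
Services balance = 1852.8 - 3256.3 = -1403.5
Trade balance (goods + services) = 636.5 + (-1403.5) = -767.0
Net primary income = -115.9
Net secondary income = 157.4 - 499.4 = -342.0
Current account = -767.0 + (-115.9) + (-342.0) = -1224.9
Financial account = -(-1224.9 + 192.3 + 139.7) = 892.9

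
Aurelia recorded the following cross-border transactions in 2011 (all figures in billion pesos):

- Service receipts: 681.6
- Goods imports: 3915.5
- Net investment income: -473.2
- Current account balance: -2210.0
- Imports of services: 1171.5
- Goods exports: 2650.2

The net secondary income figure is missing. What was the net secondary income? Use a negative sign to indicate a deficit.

Current account = goods balance + services balance + net primary income + net secondary income
Sum of the known components = -2228.4
Net secondary income = CA - (known components) = -2210.0 - (-2228.4) = 18.4

18.4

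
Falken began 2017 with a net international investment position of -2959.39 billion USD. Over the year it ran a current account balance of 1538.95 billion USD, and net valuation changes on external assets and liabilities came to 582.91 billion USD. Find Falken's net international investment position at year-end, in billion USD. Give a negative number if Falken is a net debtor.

Change in NIIP = current account + net valuation change = 1538.95 + 582.91 = 2121.86
End-of-year NIIP = -2959.39 + 2121.86 = -837.53

-837.53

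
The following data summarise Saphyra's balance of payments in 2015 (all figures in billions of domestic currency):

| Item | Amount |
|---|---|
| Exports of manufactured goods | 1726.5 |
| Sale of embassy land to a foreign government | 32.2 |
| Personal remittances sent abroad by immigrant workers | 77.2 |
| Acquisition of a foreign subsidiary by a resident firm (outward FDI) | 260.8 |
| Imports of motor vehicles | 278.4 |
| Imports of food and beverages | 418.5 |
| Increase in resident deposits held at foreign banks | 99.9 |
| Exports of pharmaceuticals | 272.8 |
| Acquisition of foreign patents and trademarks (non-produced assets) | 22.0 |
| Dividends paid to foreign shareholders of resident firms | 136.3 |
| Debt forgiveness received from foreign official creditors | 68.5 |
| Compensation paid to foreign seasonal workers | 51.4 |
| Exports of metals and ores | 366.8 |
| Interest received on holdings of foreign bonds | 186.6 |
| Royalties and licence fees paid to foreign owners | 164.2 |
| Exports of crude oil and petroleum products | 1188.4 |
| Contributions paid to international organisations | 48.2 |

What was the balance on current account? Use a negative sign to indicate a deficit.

Goods: 1188.4 + 272.8 + 366.8 - 418.5 + 1726.5 - 278.4 = 2857.6
Services: -164.2
Primary income: -136.3 - 51.4 + 186.6 = -1.1
Secondary income: -48.2 - 77.2 = -125.4
Current account = 2857.6 + (-164.2) + (-1.1) + (-125.4) = 2566.9
(Excluded from the current account — capital account: sale of embassy land to a foreign government 32.2, acquisition of foreign patents and trademarks (non-produced assets) 22.0, debt forgiveness received from foreign official creditors 68.5; financial account: acquisition of a foreign subsidiary by a resident firm (outward FDI) 260.8, increase in resident deposits held at foreign banks 99.9.)

2566.9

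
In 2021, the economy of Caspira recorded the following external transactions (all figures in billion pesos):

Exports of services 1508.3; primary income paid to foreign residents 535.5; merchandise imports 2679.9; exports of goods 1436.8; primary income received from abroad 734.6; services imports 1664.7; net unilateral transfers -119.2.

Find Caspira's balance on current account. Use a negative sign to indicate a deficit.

-1319.6

Goods balance = 1436.8 - 2679.9 = -1243.1
Services balance = 1508.3 - 1664.7 = -156.4
Trade balance (goods + services) = -1243.1 + (-156.4) = -1399.5
Net primary income = 734.6 - 535.5 = 199.1
Net secondary income = -119.2
Current account = -1399.5 + 199.1 + (-119.2) = -1319.6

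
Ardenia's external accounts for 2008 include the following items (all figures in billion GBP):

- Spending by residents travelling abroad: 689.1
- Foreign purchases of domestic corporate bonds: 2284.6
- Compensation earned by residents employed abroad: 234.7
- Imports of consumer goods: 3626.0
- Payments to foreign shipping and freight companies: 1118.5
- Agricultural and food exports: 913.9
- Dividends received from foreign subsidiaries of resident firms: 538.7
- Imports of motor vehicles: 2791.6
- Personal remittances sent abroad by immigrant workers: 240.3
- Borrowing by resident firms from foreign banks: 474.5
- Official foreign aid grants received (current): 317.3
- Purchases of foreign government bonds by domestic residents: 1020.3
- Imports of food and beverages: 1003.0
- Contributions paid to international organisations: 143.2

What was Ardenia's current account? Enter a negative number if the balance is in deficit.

-7607.1

Goods: -3626.0 - 1003.0 + 913.9 - 2791.6 = -6506.7
Services: -689.1 - 1118.5 = -1807.6
Primary income: 234.7 + 538.7 = 773.4
Secondary income: -143.2 - 240.3 + 317.3 = -66.2
Current account = (-6506.7) + (-1807.6) + 773.4 + (-66.2) = -7607.1
(Excluded from the current account — financial account: foreign purchases of domestic corporate bonds 2284.6, borrowing by resident firms from foreign banks 474.5, purchases of foreign government bonds by domestic residents 1020.3.)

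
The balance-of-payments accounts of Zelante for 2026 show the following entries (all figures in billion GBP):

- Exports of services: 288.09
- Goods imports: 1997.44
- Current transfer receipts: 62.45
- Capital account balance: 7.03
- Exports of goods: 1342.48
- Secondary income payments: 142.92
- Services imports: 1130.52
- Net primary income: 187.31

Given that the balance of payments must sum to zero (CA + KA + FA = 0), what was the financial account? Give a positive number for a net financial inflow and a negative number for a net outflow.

1383.52

Goods balance = 1342.48 - 1997.44 = -654.96
Services balance = 288.09 - 1130.52 = -842.43
Trade balance (goods + services) = -654.96 + (-842.43) = -1497.39
Net primary income = 187.31
Net secondary income = 62.45 - 142.92 = -80.47
Current account = -1497.39 + 187.31 + (-80.47) = -1390.55
Financial account = -(-1390.55 + 7.03) = 1383.52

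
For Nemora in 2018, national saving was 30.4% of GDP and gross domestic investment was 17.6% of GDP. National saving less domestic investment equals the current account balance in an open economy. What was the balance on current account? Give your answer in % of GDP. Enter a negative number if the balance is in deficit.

12.8

CA = S - I = 30.4 - 17.6 = 12.8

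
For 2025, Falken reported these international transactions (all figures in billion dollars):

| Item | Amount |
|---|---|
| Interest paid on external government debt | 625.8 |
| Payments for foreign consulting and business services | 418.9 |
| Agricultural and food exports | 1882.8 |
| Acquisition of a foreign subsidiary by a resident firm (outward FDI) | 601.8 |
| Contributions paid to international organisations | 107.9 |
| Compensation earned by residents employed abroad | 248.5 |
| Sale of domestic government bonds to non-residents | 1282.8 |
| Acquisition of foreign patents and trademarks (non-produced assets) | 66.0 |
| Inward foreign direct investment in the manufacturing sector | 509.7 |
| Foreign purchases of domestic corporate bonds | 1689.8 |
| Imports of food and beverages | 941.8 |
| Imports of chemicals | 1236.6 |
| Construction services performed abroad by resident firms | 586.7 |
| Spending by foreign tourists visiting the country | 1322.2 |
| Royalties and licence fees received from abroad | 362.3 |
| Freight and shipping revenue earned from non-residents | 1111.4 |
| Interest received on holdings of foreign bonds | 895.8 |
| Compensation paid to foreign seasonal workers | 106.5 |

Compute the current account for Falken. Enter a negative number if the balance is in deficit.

2972.2

Goods: -1236.6 + 1882.8 - 941.8 = -295.6
Services: 1111.4 + 362.3 - 418.9 + 1322.2 + 586.7 = 2963.7
Primary income: 895.8 + 248.5 - 106.5 - 625.8 = 412.0
Secondary income: -107.9
Current account = (-295.6) + 2963.7 + 412.0 + (-107.9) = 2972.2
(Excluded from the current account — financial account: acquisition of a foreign subsidiary by a resident firm (outward FDI) 601.8, sale of domestic government bonds to non-residents 1282.8, inward foreign direct investment in the manufacturing sector 509.7, foreign purchases of domestic corporate bonds 1689.8; capital account: acquisition of foreign patents and trademarks (non-produced assets) 66.0.)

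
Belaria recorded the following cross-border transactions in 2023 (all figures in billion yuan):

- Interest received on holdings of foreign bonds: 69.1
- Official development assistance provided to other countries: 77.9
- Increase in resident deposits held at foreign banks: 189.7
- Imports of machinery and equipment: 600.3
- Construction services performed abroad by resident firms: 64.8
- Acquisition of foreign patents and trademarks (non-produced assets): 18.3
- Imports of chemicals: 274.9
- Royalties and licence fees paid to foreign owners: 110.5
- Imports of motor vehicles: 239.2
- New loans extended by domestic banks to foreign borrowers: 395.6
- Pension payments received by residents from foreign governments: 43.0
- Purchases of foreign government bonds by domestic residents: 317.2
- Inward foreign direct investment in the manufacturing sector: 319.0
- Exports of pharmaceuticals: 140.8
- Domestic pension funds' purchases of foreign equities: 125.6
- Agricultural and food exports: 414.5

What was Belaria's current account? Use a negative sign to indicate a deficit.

Goods: 414.5 - 274.9 + 140.8 - 239.2 - 600.3 = -559.1
Services: 64.8 - 110.5 = -45.7
Primary income: 69.1
Secondary income: 43.0 - 77.9 = -34.9
Current account = (-559.1) + (-45.7) + 69.1 + (-34.9) = -570.6
(Excluded from the current account — financial account: increase in resident deposits held at foreign banks 189.7, new loans extended by domestic banks to foreign borrowers 395.6, purchases of foreign government bonds by domestic residents 317.2, inward foreign direct investment in the manufacturing sector 319.0, domestic pension funds' purchases of foreign equities 125.6; capital account: acquisition of foreign patents and trademarks (non-produced assets) 18.3.)

-570.6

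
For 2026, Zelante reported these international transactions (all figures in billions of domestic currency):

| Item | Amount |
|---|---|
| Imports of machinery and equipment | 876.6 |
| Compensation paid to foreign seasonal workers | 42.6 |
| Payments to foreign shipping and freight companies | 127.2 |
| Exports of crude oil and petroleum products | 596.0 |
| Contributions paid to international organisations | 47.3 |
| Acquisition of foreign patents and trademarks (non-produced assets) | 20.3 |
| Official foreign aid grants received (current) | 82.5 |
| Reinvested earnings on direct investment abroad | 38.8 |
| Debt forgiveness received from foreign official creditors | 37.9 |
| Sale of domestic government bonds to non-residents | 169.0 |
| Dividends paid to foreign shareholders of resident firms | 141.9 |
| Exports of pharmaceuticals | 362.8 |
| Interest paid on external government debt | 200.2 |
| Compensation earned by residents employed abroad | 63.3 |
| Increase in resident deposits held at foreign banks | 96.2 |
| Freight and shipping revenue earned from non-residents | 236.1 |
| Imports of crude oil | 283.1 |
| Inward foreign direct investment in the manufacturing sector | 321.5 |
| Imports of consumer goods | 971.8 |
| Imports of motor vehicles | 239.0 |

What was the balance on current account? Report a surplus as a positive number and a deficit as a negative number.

-1550.2

Goods: 596.0 - 876.6 - 239.0 - 283.1 - 971.8 + 362.8 = -1411.7
Services: -127.2 + 236.1 = 108.9
Primary income: 38.8 + 63.3 - 42.6 - 200.2 - 141.9 = -282.6
Secondary income: -47.3 + 82.5 = 35.2
Current account = (-1411.7) + 108.9 + (-282.6) + 35.2 = -1550.2
(Excluded from the current account — capital account: acquisition of foreign patents and trademarks (non-produced assets) 20.3, debt forgiveness received from foreign official creditors 37.9; financial account: sale of domestic government bonds to non-residents 169.0, increase in resident deposits held at foreign banks 96.2, inward foreign direct investment in the manufacturing sector 321.5.)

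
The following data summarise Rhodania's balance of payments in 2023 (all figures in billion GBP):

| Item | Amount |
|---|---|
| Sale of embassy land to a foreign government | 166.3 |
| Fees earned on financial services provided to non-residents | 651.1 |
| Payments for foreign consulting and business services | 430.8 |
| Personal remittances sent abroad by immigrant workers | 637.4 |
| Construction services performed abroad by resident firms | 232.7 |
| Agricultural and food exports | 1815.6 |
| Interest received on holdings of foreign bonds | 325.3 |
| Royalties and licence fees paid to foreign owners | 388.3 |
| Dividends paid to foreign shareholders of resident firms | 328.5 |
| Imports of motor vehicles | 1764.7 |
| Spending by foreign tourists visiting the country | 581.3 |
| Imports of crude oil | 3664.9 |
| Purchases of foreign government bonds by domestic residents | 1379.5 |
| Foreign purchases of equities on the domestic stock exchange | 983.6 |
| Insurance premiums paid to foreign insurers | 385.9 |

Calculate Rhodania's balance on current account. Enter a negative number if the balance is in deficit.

Goods: -1764.7 + 1815.6 - 3664.9 = -3614.0
Services: -385.9 - 388.3 + 651.1 - 430.8 + 581.3 + 232.7 = 260.1
Primary income: 325.3 - 328.5 = -3.2
Secondary income: -637.4
Current account = (-3614.0) + 260.1 + (-3.2) + (-637.4) = -3994.5
(Excluded from the current account — capital account: sale of embassy land to a foreign government 166.3; financial account: purchases of foreign government bonds by domestic residents 1379.5, foreign purchases of equities on the domestic stock exchange 983.6.)

-3994.5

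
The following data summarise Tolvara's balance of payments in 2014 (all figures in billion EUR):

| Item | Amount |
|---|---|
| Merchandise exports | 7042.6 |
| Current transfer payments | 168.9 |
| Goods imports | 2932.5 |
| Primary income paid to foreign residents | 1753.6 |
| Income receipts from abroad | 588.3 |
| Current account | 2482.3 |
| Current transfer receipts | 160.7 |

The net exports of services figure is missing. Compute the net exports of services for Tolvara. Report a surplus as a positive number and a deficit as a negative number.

Current account = goods balance + services balance + net primary income + net secondary income
Sum of the known components = 2936.6
Net exports of services = CA - (known components) = 2482.3 - 2936.6 = -454.3

-454.3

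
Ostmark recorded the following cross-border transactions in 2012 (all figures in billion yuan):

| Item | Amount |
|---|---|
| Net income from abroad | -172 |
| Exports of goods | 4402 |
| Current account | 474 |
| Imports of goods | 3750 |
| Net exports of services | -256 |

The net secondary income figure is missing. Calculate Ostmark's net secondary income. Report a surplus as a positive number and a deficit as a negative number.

250

Current account = goods balance + services balance + net primary income + net secondary income
Sum of the known components = 224
Net secondary income = CA - (known components) = 474 - 224 = 250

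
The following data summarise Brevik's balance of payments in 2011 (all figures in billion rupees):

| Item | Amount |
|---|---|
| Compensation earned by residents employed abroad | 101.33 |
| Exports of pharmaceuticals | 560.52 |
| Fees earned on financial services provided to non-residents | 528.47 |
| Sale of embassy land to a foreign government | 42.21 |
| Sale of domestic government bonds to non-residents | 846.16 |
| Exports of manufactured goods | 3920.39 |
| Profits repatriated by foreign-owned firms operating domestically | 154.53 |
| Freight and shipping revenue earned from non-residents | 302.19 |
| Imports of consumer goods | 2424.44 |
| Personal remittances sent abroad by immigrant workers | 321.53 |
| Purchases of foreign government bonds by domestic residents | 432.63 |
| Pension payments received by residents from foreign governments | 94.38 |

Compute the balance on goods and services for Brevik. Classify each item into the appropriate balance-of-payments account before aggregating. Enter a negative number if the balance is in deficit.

Goods: -2424.44 + 3920.39 + 560.52 = 2056.47
Services: 302.19 + 528.47 = 830.66
Trade balance = 2056.47 + 830.66 = 2887.13
(Excluded from the trade balance — primary income: compensation earned by residents employed abroad 101.33, profits repatriated by foreign-owned firms operating domestically 154.53; capital account: sale of embassy land to a foreign government 42.21; financial account: sale of domestic government bonds to non-residents 846.16, purchases of foreign government bonds by domestic residents 432.63; secondary income: personal remittances sent abroad by immigrant workers 321.53, pension payments received by residents from foreign governments 94.38.)

2887.13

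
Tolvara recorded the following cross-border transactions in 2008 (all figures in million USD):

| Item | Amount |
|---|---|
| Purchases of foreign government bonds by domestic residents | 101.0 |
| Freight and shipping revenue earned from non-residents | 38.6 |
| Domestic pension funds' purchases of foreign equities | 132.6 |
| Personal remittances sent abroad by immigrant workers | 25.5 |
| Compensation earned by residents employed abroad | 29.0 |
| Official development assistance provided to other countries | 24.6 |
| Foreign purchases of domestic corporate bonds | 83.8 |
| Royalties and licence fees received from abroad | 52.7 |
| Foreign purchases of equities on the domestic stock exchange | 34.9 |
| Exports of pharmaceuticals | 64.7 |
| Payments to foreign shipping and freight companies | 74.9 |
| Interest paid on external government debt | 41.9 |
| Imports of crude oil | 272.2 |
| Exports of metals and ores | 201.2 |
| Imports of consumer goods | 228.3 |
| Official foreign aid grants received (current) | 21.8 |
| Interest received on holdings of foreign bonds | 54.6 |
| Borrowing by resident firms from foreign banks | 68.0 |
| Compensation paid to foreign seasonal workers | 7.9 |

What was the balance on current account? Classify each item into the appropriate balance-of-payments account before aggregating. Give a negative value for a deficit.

-212.7

Goods: 64.7 + 201.2 - 228.3 - 272.2 = -234.6
Services: 52.7 - 74.9 + 38.6 = 16.4
Primary income: -41.9 + 29.0 + 54.6 - 7.9 = 33.8
Secondary income: -24.6 + 21.8 - 25.5 = -28.3
Current account = (-234.6) + 16.4 + 33.8 + (-28.3) = -212.7
(Excluded from the current account — financial account: purchases of foreign government bonds by domestic residents 101.0, domestic pension funds' purchases of foreign equities 132.6, foreign purchases of domestic corporate bonds 83.8, foreign purchases of equities on the domestic stock exchange 34.9, borrowing by resident firms from foreign banks 68.0.)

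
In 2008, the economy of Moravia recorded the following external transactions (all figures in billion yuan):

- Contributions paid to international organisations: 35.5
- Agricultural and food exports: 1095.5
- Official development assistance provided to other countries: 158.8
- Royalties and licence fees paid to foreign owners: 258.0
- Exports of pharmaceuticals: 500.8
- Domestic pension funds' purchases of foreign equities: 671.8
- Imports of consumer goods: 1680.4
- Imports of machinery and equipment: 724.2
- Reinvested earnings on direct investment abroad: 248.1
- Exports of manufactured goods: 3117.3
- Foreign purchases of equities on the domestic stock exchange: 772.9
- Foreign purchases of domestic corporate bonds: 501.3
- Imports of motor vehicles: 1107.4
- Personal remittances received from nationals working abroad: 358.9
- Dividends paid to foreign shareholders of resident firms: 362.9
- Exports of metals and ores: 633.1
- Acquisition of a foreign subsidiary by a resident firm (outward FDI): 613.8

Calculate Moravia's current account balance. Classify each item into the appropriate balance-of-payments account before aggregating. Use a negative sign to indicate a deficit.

1626.5

Goods: 3117.3 + 1095.5 + 500.8 - 1680.4 - 724.2 - 1107.4 + 633.1 = 1834.7
Services: -258.0
Primary income: 248.1 - 362.9 = -114.8
Secondary income: -158.8 - 35.5 + 358.9 = 164.6
Current account = 1834.7 + (-258.0) + (-114.8) + 164.6 = 1626.5
(Excluded from the current account — financial account: domestic pension funds' purchases of foreign equities 671.8, foreign purchases of equities on the domestic stock exchange 772.9, foreign purchases of domestic corporate bonds 501.3, acquisition of a foreign subsidiary by a resident firm (outward FDI) 613.8.)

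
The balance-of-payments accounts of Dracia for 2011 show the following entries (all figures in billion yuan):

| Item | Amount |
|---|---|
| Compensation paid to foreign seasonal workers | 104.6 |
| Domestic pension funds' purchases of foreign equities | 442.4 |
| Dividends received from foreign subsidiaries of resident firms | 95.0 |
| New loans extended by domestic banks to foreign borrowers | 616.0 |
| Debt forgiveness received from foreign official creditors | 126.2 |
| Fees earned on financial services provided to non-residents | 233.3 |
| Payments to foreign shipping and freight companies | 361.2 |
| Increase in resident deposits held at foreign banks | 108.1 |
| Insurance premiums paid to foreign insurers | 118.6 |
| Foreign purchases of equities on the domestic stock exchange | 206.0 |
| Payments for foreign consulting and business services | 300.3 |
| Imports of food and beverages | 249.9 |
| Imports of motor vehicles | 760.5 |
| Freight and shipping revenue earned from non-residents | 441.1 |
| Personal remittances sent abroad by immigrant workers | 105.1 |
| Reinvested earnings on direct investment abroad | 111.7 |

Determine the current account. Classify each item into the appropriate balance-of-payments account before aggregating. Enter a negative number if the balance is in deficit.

Goods: -249.9 - 760.5 = -1010.4
Services: -361.2 - 300.3 + 441.1 - 118.6 + 233.3 = -105.7
Primary income: 95.0 + 111.7 - 104.6 = 102.1
Secondary income: -105.1
Current account = (-1010.4) + (-105.7) + 102.1 + (-105.1) = -1119.1
(Excluded from the current account — financial account: domestic pension funds' purchases of foreign equities 442.4, new loans extended by domestic banks to foreign borrowers 616.0, increase in resident deposits held at foreign banks 108.1, foreign purchases of equities on the domestic stock exchange 206.0; capital account: debt forgiveness received from foreign official creditors 126.2.)

-1119.1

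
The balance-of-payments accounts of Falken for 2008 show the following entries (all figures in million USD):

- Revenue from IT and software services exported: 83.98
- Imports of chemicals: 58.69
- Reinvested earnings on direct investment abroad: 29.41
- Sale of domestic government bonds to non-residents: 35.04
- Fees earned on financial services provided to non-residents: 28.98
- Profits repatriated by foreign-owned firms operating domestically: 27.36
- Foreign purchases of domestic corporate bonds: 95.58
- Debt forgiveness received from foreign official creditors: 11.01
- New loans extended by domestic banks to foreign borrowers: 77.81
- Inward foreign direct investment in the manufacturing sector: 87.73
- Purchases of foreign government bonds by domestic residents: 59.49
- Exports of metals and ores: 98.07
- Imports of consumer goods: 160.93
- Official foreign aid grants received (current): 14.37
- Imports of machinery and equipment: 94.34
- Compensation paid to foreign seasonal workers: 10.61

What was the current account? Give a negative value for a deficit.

-97.12

Goods: -160.93 - 94.34 + 98.07 - 58.69 = -215.89
Services: 83.98 + 28.98 = 112.96
Primary income: -27.36 + 29.41 - 10.61 = -8.56
Secondary income: 14.37
Current account = (-215.89) + 112.96 + (-8.56) + 14.37 = -97.12
(Excluded from the current account — financial account: sale of domestic government bonds to non-residents 35.04, foreign purchases of domestic corporate bonds 95.58, new loans extended by domestic banks to foreign borrowers 77.81, inward foreign direct investment in the manufacturing sector 87.73, purchases of foreign government bonds by domestic residents 59.49; capital account: debt forgiveness received from foreign official creditors 11.01.)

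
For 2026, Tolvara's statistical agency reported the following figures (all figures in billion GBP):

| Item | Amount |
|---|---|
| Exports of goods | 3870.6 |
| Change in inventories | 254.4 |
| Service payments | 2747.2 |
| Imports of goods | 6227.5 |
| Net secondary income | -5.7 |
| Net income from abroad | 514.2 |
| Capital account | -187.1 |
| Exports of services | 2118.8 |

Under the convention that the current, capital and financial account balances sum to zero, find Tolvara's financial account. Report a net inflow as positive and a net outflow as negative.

Goods balance = 3870.6 - 6227.5 = -2356.9
Services balance = 2118.8 - 2747.2 = -628.4
Trade balance (goods + services) = -2356.9 + (-628.4) = -2985.3
Net primary income = 514.2
Net secondary income = -5.7
Current account = -2985.3 + 514.2 + (-5.7) = -2476.8
Financial account = -(-2476.8 + (-187.1)) = 2663.9

2663.9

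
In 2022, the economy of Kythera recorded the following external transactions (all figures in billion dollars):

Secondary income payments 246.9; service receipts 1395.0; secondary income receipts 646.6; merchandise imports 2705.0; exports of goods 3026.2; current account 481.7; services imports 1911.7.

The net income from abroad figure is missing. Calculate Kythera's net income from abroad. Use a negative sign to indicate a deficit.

277.5

Current account = goods balance + services balance + net primary income + net secondary income
Sum of the known components = 204.2
Net income from abroad = CA - (known components) = 481.7 - 204.2 = 277.5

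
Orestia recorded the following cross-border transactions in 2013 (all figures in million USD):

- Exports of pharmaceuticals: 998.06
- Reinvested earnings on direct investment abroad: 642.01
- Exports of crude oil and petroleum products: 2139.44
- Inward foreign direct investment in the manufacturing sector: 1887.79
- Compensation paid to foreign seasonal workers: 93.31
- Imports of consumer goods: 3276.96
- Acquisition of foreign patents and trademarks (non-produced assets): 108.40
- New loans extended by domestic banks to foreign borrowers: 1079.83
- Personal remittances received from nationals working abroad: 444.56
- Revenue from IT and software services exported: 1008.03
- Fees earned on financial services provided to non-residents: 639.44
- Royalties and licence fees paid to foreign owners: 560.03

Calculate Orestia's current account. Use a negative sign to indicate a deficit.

1941.24

Goods: 2139.44 + 998.06 - 3276.96 = -139.46
Services: 639.44 + 1008.03 - 560.03 = 1087.44
Primary income: 642.01 - 93.31 = 548.70
Secondary income: 444.56
Current account = (-139.46) + 1087.44 + 548.70 + 444.56 = 1941.24
(Excluded from the current account — financial account: inward foreign direct investment in the manufacturing sector 1887.79, new loans extended by domestic banks to foreign borrowers 1079.83; capital account: acquisition of foreign patents and trademarks (non-produced assets) 108.40.)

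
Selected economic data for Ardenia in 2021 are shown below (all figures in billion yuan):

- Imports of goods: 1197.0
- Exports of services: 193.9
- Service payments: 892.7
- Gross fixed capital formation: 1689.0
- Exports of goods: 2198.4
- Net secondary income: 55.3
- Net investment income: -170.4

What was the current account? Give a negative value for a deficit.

Goods balance = 2198.4 - 1197.0 = 1001.4
Services balance = 193.9 - 892.7 = -698.8
Trade balance (goods + services) = 1001.4 + (-698.8) = 302.6
Net primary income = -170.4
Net secondary income = 55.3
Current account = 302.6 + (-170.4) + 55.3 = 187.5

187.5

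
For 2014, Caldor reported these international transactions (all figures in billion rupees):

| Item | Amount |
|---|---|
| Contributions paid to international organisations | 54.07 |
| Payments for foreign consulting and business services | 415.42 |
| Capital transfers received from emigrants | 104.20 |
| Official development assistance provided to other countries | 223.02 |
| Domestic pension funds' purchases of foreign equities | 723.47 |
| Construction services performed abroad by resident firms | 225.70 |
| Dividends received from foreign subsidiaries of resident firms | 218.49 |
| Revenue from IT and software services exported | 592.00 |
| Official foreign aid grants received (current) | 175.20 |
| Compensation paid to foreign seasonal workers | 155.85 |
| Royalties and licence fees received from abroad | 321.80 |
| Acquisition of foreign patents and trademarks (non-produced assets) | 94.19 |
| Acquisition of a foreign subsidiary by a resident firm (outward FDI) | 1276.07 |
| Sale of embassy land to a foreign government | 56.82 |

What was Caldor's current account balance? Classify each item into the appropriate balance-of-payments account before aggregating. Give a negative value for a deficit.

Services: 592.00 + 321.80 - 415.42 + 225.70 = 724.08
Primary income: -155.85 + 218.49 = 62.64
Secondary income: 175.20 - 54.07 - 223.02 = -101.89
Current account = 724.08 + 62.64 + (-101.89) = 684.83
(Excluded from the current account — capital account: capital transfers received from emigrants 104.20, acquisition of foreign patents and trademarks (non-produced assets) 94.19, sale of embassy land to a foreign government 56.82; financial account: domestic pension funds' purchases of foreign equities 723.47, acquisition of a foreign subsidiary by a resident firm (outward FDI) 1276.07.)

684.83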